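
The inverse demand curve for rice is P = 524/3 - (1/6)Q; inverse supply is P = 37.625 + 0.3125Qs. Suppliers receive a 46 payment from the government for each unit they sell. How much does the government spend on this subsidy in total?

Pre-subsidy: 524/3 - (1/6)Q = 37.625 + 0.3125Q gives Q* = 286 and P* = 127.
With the subsidy, sellers receive Ps = Pb + 46 for each unit, where Pb is the price buyers pay.
On the curves, Pb = 524/3 - (1/6)Q and Ps = 37.625 + 0.3125Q; the wedge Ps − Pb = 46 gives 37.625 + 0.3125Q − (524/3 - (1/6)Q) = 46, so Q' = 382.
Then Pb = 524/3 − (1/6)·382 = 111 and Ps = 37.625 + 0.3125·382 = 157.
Government outlay = subsidy × quantity = 46 × 382 = 17572.

Government cost = 17572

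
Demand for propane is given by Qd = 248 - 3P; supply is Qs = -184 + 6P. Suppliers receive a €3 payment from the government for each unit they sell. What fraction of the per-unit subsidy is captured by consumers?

Consumer share = 2/3

Pre-subsidy: 248 - 3P = -184 + 6P gives P* = 48, Q* = 104.
With the subsidy, sellers receive Ps = Pb + 3 for each unit, where Pb is the price buyers pay.
Supply in terms of Pb becomes Qs = -184 + 6(Pb + 3) = -166 + 6Pb. Setting this equal to demand: 248 - 3Pb = -166 + 6Pb, so Pb = 46.
Sellers receive Ps = 46 + 3 = 49; Q' = 248 − 3·46 = 110.
Buyers' price falls by P* − Pb = 48 − 46 = 2; sellers' price rises by Ps − P* = 49 − 48 = 1.
So consumers capture 2/3 = 2/3 of each unit of subsidy.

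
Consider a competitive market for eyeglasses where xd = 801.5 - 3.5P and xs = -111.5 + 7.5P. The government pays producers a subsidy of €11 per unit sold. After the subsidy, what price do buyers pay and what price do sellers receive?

Buyers pay €75.5; sellers receive €86.5

Pre-subsidy: 801.5 - 3.5P = -111.5 + 7.5P gives P* = 83, x* = 511.
With the subsidy, sellers receive Ps = Pb + 11 for each unit, where Pb is the price buyers pay.
Supply in terms of Pb becomes xs = -111.5 + 7.5(Pb + 11) = -29 + 7.5Pb. Setting this equal to demand: 801.5 - 3.5Pb = -29 + 7.5Pb, so Pb = 75.5.
Sellers receive Ps = 75.5 + 11 = 86.5; x' = 801.5 − 3.5·75.5 = 537.25.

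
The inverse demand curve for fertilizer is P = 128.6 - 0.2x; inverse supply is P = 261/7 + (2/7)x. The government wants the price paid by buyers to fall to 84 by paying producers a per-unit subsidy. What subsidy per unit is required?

Required subsidy s = 17 per unit

At a buyer price of 84, quantity demanded is 643 − 5·84 = 223.
Sellers supply 223 only when they receive Ps = 261/7 + (2/7)·223 = 101.
s = Ps − Pb = 101 − 84 = 17.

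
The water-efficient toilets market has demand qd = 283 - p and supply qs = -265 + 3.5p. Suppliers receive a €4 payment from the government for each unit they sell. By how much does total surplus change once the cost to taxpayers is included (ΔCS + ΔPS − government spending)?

Pre-subsidy: 283 - p = -265 + 3.5p gives p* = 1096/9, q* = 1451/9.
With the subsidy, sellers receive ps = pb + 4 for each unit, where pb is the price buyers pay.
Supply in terms of pb becomes qs = -265 + 3.5(pb + 4) = -251 + 3.5pb. Setting this equal to demand: 283 - pb = -251 + 3.5pb, so pb = 356/3.
Sellers receive ps = 356/3 + 4 = 368/3; q' = 283 − 1·(356/3) = 493/3.
ΔCS = ½(1451/9 + 493/3)(1096/9 − 356/3) = 41020/81; ΔPS = ½(1451/9 + 493/3)(368/3 − 1096/9) = 11720/81.
Government spending = 4 × 493/3 = 1972/3.
Net change = 41020/81 + 11720/81 − 1972/3 = -56/9. The loss equals the DWL triangle ½·4·28/9.

Net change in total surplus = -56/9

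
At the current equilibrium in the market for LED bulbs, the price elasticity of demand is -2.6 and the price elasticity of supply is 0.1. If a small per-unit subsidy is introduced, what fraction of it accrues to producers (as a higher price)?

Producer share = 26/27

For a small subsidy around the equilibrium, the benefit split depends on the relative slopes, which at a point are proportional to the elasticities.
Buyer share = εs/(εs + |εd|) = 0.1/(0.1 + 2.6) = 1/27; seller share = |εd|/(εs + |εd|) = 26/27.
So producers capture 26/27 of the subsidy.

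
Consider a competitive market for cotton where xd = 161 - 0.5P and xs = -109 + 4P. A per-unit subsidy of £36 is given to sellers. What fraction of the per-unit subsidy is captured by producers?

Producer share = 1/9

Pre-subsidy: 161 - 0.5P = -109 + 4P gives P* = 60, x* = 131.
With the subsidy, sellers receive Ps = Pb + 36 for each unit, where Pb is the price buyers pay.
Supply in terms of Pb becomes xs = -109 + 4(Pb + 36) = 35 + 4Pb. Setting this equal to demand: 161 - 0.5Pb = 35 + 4Pb, so Pb = 28.
Sellers receive Ps = 28 + 36 = 64; x' = 161 − 0.5·28 = 147.
Buyers' price falls by P* − Pb = 60 − 28 = 32; sellers' price rises by Ps − P* = 64 − 60 = 4.
So producers capture 4/36 = 1/9 of each unit of subsidy.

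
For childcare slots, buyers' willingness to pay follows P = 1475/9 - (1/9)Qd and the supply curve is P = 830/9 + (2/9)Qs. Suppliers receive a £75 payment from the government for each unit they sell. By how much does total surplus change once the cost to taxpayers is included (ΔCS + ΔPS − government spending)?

Net change in total surplus = -£8437.5

Pre-subsidy: 1475/9 - (1/9)Q = 830/9 + (2/9)Q gives Q* = 215 and P* = 140.
With the subsidy, sellers receive Ps = Pb + 75 for each unit, where Pb is the price buyers pay.
On the curves, Pb = 1475/9 - (1/9)Q and Ps = 830/9 + (2/9)Q; the wedge Ps − Pb = 75 gives 830/9 + (2/9)Q − (1475/9 - (1/9)Q) = 75, so Q' = 440.
Then Pb = 1475/9 − (1/9)·440 = 115 and Ps = 830/9 + (2/9)·440 = 190.
ΔCS = ½(215 + 440)(140 − 115) = 8187.5; ΔPS = ½(215 + 440)(190 − 140) = 16375.
Government spending = 75 × 440 = 33000.
Net change = 8187.5 + 16375 − 33000 = -8437.5. The loss equals the DWL triangle ½·75·225.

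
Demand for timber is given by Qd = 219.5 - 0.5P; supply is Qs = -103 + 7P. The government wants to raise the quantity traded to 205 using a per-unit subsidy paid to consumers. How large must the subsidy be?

At Q = 205, invert demand for the buyer price: Pb = (219.5 − 205)/0.5 = 29; invert supply for the seller price: Ps = (205 − (-103))/7 = 44.
The subsidy must fill the gap: s = Ps − Pb = 44 − 29 = 15.

Required subsidy s = 15 per unit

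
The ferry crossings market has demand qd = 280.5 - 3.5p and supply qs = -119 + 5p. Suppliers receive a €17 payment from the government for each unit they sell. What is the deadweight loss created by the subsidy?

Pre-subsidy: 280.5 - 3.5p = -119 + 5p gives p* = 47, q* = 116.
With the subsidy, sellers receive ps = pb + 17 for each unit, where pb is the price buyers pay.
Supply in terms of pb becomes qs = -119 + 5(pb + 17) = -34 + 5pb. Setting this equal to demand: 280.5 - 3.5pb = -34 + 5pb, so pb = 37.
Sellers receive ps = 37 + 17 = 54; q' = 280.5 − 3.5·37 = 151.
The subsidy expands output by 151 − 116 = 35 past the efficient level; on those units the gap between marginal cost and willingness to pay runs from 0 up to 17.
DWL = ½ × 17 × 35 = 297.5.

Deadweight loss = €297.5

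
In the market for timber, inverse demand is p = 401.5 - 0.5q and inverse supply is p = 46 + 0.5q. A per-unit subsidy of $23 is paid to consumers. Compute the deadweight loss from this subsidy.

Deadweight loss = $264.5

Pre-subsidy: 401.5 - 0.5q = 46 + 0.5q gives q* = 355.5 and p* = 223.75.
With the rebate, buyers effectively pay pb = ps − 23, where ps is the price sellers receive.
On the curves, pb = 401.5 - 0.5q and ps = 46 + 0.5q; the wedge ps − pb = 23 gives 46 + 0.5q − (401.5 - 0.5q) = 23, so q' = 378.5.
Then pb = 401.5 − 0.5·378.5 = 212.25 and ps = 46 + 0.5·378.5 = 235.25.
The subsidy expands output by 378.5 − 355.5 = 23 past the efficient level; on those units the gap between marginal cost and willingness to pay runs from 0 up to 23.
DWL = ½ × 23 × 23 = 264.5.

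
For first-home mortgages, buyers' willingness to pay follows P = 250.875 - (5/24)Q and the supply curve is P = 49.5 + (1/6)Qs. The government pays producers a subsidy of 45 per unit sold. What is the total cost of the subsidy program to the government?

Pre-subsidy: 250.875 - (5/24)Q = 49.5 + (1/6)Q gives Q* = 537 and P* = 139.
With the subsidy, sellers receive Ps = Pb + 45 for each unit, where Pb is the price buyers pay.
On the curves, Pb = 250.875 - (5/24)Q and Ps = 49.5 + (1/6)Q; the wedge Ps − Pb = 45 gives 49.5 + (1/6)Q − (250.875 - (5/24)Q) = 45, so Q' = 657.
Then Pb = 250.875 − (5/24)·657 = 114 and Ps = 49.5 + (1/6)·657 = 159.
Government outlay = subsidy × quantity = 45 × 657 = 29565.

Government cost = 29565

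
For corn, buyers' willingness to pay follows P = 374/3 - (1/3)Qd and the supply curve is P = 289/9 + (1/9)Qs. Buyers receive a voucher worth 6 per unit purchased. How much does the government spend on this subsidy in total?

Government cost = 1330.5

Pre-subsidy: 374/3 - (1/3)Q = 289/9 + (1/9)Q gives Q* = 208.25 and P* = 55.25.
With the rebate, buyers effectively pay Pb = Ps − 6, where Ps is the price sellers receive.
On the curves, Pb = 374/3 - (1/3)Q and Ps = 289/9 + (1/9)Q; the wedge Ps − Pb = 6 gives 289/9 + (1/9)Q − (374/3 - (1/3)Q) = 6, so Q' = 221.75.
Then Pb = 374/3 − (1/3)·221.75 = 50.75 and Ps = 289/9 + (1/9)·221.75 = 56.75.
Government outlay = subsidy × quantity = 6 × 221.75 = 1330.5.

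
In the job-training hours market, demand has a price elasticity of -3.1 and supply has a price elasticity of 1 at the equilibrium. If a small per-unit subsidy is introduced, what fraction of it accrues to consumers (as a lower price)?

For a small subsidy around the equilibrium, the benefit split depends on the relative slopes, which at a point are proportional to the elasticities.
Buyer share = εs/(εs + |εd|) = 1/(1 + 3.1) = 10/41; seller share = |εd|/(εs + |εd|) = 31/41.

Consumer share = 10/41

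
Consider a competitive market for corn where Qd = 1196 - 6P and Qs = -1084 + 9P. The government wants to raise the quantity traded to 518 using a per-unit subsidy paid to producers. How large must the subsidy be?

Required subsidy s = 65 per unit

At Q = 518, invert demand for the buyer price: Pb = (1196 − 518)/6 = 113; invert supply for the seller price: Ps = (518 − (-1084))/9 = 178.
The subsidy must fill the gap: s = Ps − Pb = 178 − 113 = 65.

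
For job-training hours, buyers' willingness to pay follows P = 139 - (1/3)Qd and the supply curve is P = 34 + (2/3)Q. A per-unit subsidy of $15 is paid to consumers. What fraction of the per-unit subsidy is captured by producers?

Producer share = 2/3

Pre-subsidy: 139 - (1/3)Q = 34 + (2/3)Q gives Q* = 105 and P* = 104.
With the rebate, buyers effectively pay Pb = Ps − 15, where Ps is the price sellers receive.
On the curves, Pb = 139 - (1/3)Q and Ps = 34 + (2/3)Q; the wedge Ps − Pb = 15 gives 34 + (2/3)Q − (139 - (1/3)Q) = 15, so Q' = 120.
Then Pb = 139 − (1/3)·120 = 99 and Ps = 34 + (2/3)·120 = 114.
Buyers' price falls by P* − Pb = 104 − 99 = 5; sellers' price rises by Ps − P* = 114 − 104 = 10.
So producers capture 10/15 = 2/3 of each unit of subsidy.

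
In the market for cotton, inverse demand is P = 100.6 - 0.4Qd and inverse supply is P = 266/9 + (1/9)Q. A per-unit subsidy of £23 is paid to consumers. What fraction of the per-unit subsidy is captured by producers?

Pre-subsidy: 100.6 - 0.4Q = 266/9 + (1/9)Q gives Q* = 139 and P* = 45.
With the rebate, buyers effectively pay Pb = Ps − 23, where Ps is the price sellers receive.
On the curves, Pb = 100.6 - 0.4Q and Ps = 266/9 + (1/9)Q; the wedge Ps − Pb = 23 gives 266/9 + (1/9)Q − (100.6 - 0.4Q) = 23, so Q' = 184.
Then Pb = 100.6 − 0.4·184 = 27 and Ps = 266/9 + (1/9)·184 = 50.
Buyers' price falls by P* − Pb = 45 − 27 = 18; sellers' price rises by Ps − P* = 50 − 45 = 5.
So producers capture 5/23 = 5/23 of each unit of subsidy.

Producer share = 5/23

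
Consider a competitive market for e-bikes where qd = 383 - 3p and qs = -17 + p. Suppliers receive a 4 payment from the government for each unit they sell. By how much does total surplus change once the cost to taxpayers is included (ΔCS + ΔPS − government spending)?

Pre-subsidy: 383 - 3p = -17 + p gives p* = 100, q* = 83.
With the subsidy, sellers receive ps = pb + 4 for each unit, where pb is the price buyers pay.
Supply in terms of pb becomes qs = -17 + 1(pb + 4) = -13 + pb. Setting this equal to demand: 383 - 3pb = -13 + pb, so pb = 99.
Sellers receive ps = 99 + 4 = 103; q' = 383 − 3·99 = 86.
ΔCS = ½(83 + 86)(100 − 99) = 84.5; ΔPS = ½(83 + 86)(103 − 100) = 253.5.
Government spending = 4 × 86 = 344.
Net change = 84.5 + 253.5 − 344 = -6. The loss equals the DWL triangle ½·4·3.

Net change in total surplus = -6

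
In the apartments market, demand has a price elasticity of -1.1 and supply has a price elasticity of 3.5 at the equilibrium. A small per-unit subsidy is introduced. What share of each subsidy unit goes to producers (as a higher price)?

For a small subsidy around the equilibrium, the benefit split depends on the relative slopes, which at a point are proportional to the elasticities.
Buyer share = εs/(εs + |εd|) = 3.5/(3.5 + 1.1) = 35/46; seller share = |εd|/(εs + |εd|) = 11/46.
So producers capture 11/46 of the subsidy.

Producer share = 11/46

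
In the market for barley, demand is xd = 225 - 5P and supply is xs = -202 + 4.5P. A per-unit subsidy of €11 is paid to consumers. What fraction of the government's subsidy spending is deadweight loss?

DWL / government spending = 0.495

Pre-subsidy: 225 - 5P = -202 + 4.5P gives P* = 854/19, x* = 5/19.
With the rebate, buyers effectively pay Pb = Ps − 11, where Ps is the price sellers receive.
Demand in terms of Ps becomes xd = 225 − 5(Ps − 11) = 280 - 5Ps. Setting this equal to supply: 280 - 5Ps = -202 + 4.5Ps, so Ps = 964/19.
Buyers pay Pb = 964/19 − 11 = 755/19; x' = -202 + 4.5·(964/19) = 500/19.
ΔCS = ½(5/19 + 500/19)(854/19 − 755/19) = 49995/722; ΔPS = ½(5/19 + 500/19)(964/19 − 854/19) = 27775/361.
Government spending = 11 × 500/19 = 5500/19.
DWL = ½ × 11 × (500/19 − 5/19) = 5445/38; fraction = (5445/38) / (5500/19) = 0.495.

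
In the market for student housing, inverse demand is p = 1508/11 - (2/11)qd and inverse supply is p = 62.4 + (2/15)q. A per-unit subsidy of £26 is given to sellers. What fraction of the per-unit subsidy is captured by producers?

Producer share = 11/26

Pre-subsidy: 1508/11 - (2/11)q = 62.4 + (2/15)q gives q* = 237 and p* = 94.
With the subsidy, sellers receive ps = pb + 26 for each unit, where pb is the price buyers pay.
On the curves, pb = 1508/11 - (2/11)q and ps = 62.4 + (2/15)q; the wedge ps − pb = 26 gives 62.4 + (2/15)q − (1508/11 - (2/11)q) = 26, so q' = 319.5.
Then pb = 1508/11 − (2/11)·319.5 = 79 and ps = 62.4 + (2/15)·319.5 = 105.
Buyers' price falls by p* − pb = 94 − 79 = 15; sellers' price rises by ps − p* = 105 − 94 = 11.
So producers capture 11/26 = 11/26 of each unit of subsidy.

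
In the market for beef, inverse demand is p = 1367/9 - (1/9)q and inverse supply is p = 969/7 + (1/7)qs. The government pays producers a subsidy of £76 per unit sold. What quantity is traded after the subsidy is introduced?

q' = 352.25

Pre-subsidy: 1367/9 - (1/9)q = 969/7 + (1/7)q gives q* = 53 and p* = 146.
With the subsidy, sellers receive ps = pb + 76 for each unit, where pb is the price buyers pay.
On the curves, pb = 1367/9 - (1/9)q and ps = 969/7 + (1/7)q; the wedge ps − pb = 76 gives 969/7 + (1/7)q − (1367/9 - (1/9)q) = 76, so q' = 352.25.
Then pb = 1367/9 − (1/9)·352.25 = 112.75 and ps = 969/7 + (1/7)·352.25 = 188.75.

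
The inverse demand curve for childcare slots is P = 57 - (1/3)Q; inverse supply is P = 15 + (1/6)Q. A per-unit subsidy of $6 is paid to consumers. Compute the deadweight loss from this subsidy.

Deadweight loss = $36

Pre-subsidy: 57 - (1/3)Q = 15 + (1/6)Q gives Q* = 84 and P* = 29.
With the rebate, buyers effectively pay Pb = Ps − 6, where Ps is the price sellers receive.
On the curves, Pb = 57 - (1/3)Q and Ps = 15 + (1/6)Q; the wedge Ps − Pb = 6 gives 15 + (1/6)Q − (57 - (1/3)Q) = 6, so Q' = 96.
Then Pb = 57 − (1/3)·96 = 25 and Ps = 15 + (1/6)·96 = 31.
The subsidy expands output by 96 − 84 = 12 past the efficient level; on those units the gap between marginal cost and willingness to pay runs from 0 up to 6.
DWL = ½ × 6 × 12 = 36.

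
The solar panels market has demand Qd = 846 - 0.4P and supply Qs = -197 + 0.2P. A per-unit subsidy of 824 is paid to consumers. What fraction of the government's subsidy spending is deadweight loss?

Pre-subsidy: 846 - 0.4P = -197 + 0.2P gives P* = 5215/3, Q* = 452/3.
With the rebate, buyers effectively pay Pb = Ps − 824, where Ps is the price sellers receive.
Demand in terms of Ps becomes Qd = 846 − 0.4(Ps − 824) = 1175.6 - 0.4Ps. Setting this equal to supply: 1175.6 - 0.4Ps = -197 + 0.2Ps, so Ps = 6863/3.
Buyers pay Pb = 6863/3 − 824 = 4391/3; Q' = -197 + 0.2·(6863/3) = 3908/15.
ΔCS = ½(452/3 + 3908/15)(5215/3 − 4391/3) = 847072/15; ΔPS = ½(452/3 + 3908/15)(6863/3 − 5215/3) = 1694144/15.
Government spending = 824 × 3908/15 = 3220192/15.
DWL = ½ × 824 × (3908/15 − 452/3) = 678976/15; fraction = (678976/15) / (3220192/15) = 206/977.

DWL / government spending = 206/977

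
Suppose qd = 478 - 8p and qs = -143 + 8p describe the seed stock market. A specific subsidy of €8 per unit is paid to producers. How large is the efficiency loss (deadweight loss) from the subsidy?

Deadweight loss = €128

Pre-subsidy: 478 - 8p = -143 + 8p gives p* = 38.8125, q* = 167.5.
With the subsidy, sellers receive ps = pb + 8 for each unit, where pb is the price buyers pay.
Supply in terms of pb becomes qs = -143 + 8(pb + 8) = -79 + 8pb. Setting this equal to demand: 478 - 8pb = -79 + 8pb, so pb = 34.8125.
Sellers receive ps = 34.8125 + 8 = 42.8125; q' = 478 − 8·34.8125 = 199.5.
The subsidy expands output by 199.5 − 167.5 = 32 past the efficient level; on those units the gap between marginal cost and willingness to pay runs from 0 up to 8.
DWL = ½ × 8 × 32 = 128.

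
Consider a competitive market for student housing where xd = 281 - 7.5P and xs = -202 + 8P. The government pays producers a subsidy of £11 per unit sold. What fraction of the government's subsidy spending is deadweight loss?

DWL / government spending = 330/1393

Pre-subsidy: 281 - 7.5P = -202 + 8P gives P* = 966/31, x* = 1466/31.
With the subsidy, sellers receive Ps = Pb + 11 for each unit, where Pb is the price buyers pay.
Supply in terms of Pb becomes xs = -202 + 8(Pb + 11) = -114 + 8Pb. Setting this equal to demand: 281 - 7.5Pb = -114 + 8Pb, so Pb = 790/31.
Sellers receive Ps = 790/31 + 11 = 1131/31; x' = 281 − 7.5·(790/31) = 2786/31.
ΔCS = ½(1466/31 + 2786/31)(966/31 − 790/31) = 374176/961; ΔPS = ½(1466/31 + 2786/31)(1131/31 − 966/31) = 350790/961.
Government spending = 11 × 2786/31 = 30646/31.
DWL = ½ × 11 × (2786/31 − 1466/31) = 7260/31; fraction = (7260/31) / (30646/31) = 330/1393.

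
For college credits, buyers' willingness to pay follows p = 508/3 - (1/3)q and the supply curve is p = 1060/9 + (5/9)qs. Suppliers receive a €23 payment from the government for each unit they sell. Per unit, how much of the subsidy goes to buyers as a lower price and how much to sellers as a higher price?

Pre-subsidy: 508/3 - (1/3)q = 1060/9 + (5/9)q gives q* = 58 and p* = 150.
With the subsidy, sellers receive ps = pb + 23 for each unit, where pb is the price buyers pay.
On the curves, pb = 508/3 - (1/3)q and ps = 1060/9 + (5/9)q; the wedge ps − pb = 23 gives 1060/9 + (5/9)q − (508/3 - (1/3)q) = 23, so q' = 83.875.
Then pb = 508/3 − (1/3)·83.875 = 141.375 and ps = 1060/9 + (5/9)·83.875 = 164.375.
Buyers' price falls by p* − pb = 150 − 141.375 = 8.625; sellers' price rises by ps − p* = 164.375 − 150 = 14.375.

Buyers gain €8.625 per unit; sellers gain €14.375 per unit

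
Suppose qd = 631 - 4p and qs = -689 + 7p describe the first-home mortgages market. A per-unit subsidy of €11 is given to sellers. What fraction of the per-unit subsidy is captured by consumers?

Consumer share = 7/11

Pre-subsidy: 631 - 4p = -689 + 7p gives p* = 120, q* = 151.
With the subsidy, sellers receive ps = pb + 11 for each unit, where pb is the price buyers pay.
Supply in terms of pb becomes qs = -689 + 7(pb + 11) = -612 + 7pb. Setting this equal to demand: 631 - 4pb = -612 + 7pb, so pb = 113.
Sellers receive ps = 113 + 11 = 124; q' = 631 − 4·113 = 179.
Buyers' price falls by p* − pb = 120 − 113 = 7; sellers' price rises by ps − p* = 124 − 120 = 4.
So consumers capture 7/11 = 7/11 of each unit of subsidy.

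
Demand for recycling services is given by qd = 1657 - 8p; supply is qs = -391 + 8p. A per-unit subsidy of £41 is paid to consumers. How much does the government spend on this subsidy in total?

Pre-subsidy: 1657 - 8p = -391 + 8p gives p* = 128, q* = 633.
With the rebate, buyers effectively pay pb = ps − 41, where ps is the price sellers receive.
Demand in terms of ps becomes qd = 1657 − 8(ps − 41) = 1985 - 8ps. Setting this equal to supply: 1985 - 8ps = -391 + 8ps, so ps = 148.5.
Buyers pay pb = 148.5 − 41 = 107.5; q' = -391 + 8·148.5 = 797.
Government outlay = subsidy × quantity = 41 × 797 = 32677.

Government cost = £32677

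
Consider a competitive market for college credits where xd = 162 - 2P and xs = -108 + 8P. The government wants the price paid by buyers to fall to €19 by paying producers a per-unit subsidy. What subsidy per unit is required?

Required subsidy s = €10 per unit

At a buyer price of 19, quantity demanded is 162 − 2·19 = 124.
Sellers supply 124 only when they receive Ps with -108 + 8·Ps = 124, i.e. Ps = 29.
s = Ps − Pb = 29 − 19 = 10.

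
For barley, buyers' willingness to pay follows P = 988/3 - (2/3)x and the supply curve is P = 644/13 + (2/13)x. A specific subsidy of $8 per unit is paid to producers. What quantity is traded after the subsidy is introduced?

Pre-subsidy: 988/3 - (2/3)x = 644/13 + (2/13)x gives x* = 341 and P* = 102.
With the subsidy, sellers receive Ps = Pb + 8 for each unit, where Pb is the price buyers pay.
On the curves, Pb = 988/3 - (2/3)x and Ps = 644/13 + (2/13)x; the wedge Ps − Pb = 8 gives 644/13 + (2/13)x − (988/3 - (2/3)x) = 8, so x' = 350.75.
Then Pb = 988/3 − (2/3)·350.75 = 95.5 and Ps = 644/13 + (2/13)·350.75 = 103.5.

x' = 350.75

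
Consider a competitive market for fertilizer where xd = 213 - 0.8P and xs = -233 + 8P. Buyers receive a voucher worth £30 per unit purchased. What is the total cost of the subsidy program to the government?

Pre-subsidy: 213 - 0.8P = -233 + 8P gives P* = 1115/22, x* = 1897/11.
With the rebate, buyers effectively pay Pb = Ps − 30, where Ps is the price sellers receive.
Demand in terms of Ps becomes xd = 213 − 0.8(Ps − 30) = 237 - 0.8Ps. Setting this equal to supply: 237 - 0.8Ps = -233 + 8Ps, so Ps = 1175/22.
Buyers pay Pb = 1175/22 − 30 = 515/22; x' = -233 + 8·(1175/22) = 2137/11.
Government outlay = subsidy × quantity = 30 × 2137/11 = 64110/11.

Government cost = 64110/11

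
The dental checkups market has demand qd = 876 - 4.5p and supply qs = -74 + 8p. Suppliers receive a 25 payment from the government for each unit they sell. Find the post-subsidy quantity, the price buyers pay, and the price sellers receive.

q' = 606; buyers pay 60; sellers receive 85

Pre-subsidy: 876 - 4.5p = -74 + 8p gives p* = 76, q* = 534.
With the subsidy, sellers receive ps = pb + 25 for each unit, where pb is the price buyers pay.
Supply in terms of pb becomes qs = -74 + 8(pb + 25) = 126 + 8pb. Setting this equal to demand: 876 - 4.5pb = 126 + 8pb, so pb = 60.
Sellers receive ps = 60 + 25 = 85; q' = 876 − 4.5·60 = 606.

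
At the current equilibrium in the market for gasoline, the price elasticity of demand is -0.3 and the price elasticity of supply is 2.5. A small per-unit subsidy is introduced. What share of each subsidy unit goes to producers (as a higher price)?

Producer share = 3/28

For a small subsidy around the equilibrium, the benefit split depends on the relative slopes, which at a point are proportional to the elasticities.
Buyer share = εs/(εs + |εd|) = 2.5/(2.5 + 0.3) = 25/28; seller share = |εd|/(εs + |εd|) = 3/28.
So producers capture 3/28 of the subsidy.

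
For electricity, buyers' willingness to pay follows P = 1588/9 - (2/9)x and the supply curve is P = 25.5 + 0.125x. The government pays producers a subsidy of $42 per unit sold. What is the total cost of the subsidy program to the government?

Pre-subsidy: 1588/9 - (2/9)x = 25.5 + 0.125x gives x* = 434.72 and P* = 79.84.
With the subsidy, sellers receive Ps = Pb + 42 for each unit, where Pb is the price buyers pay.
On the curves, Pb = 1588/9 - (2/9)x and Ps = 25.5 + 0.125x; the wedge Ps − Pb = 42 gives 25.5 + 0.125x − (1588/9 - (2/9)x) = 42, so x' = 555.68.
Then Pb = 1588/9 − (2/9)·555.68 = 52.96 and Ps = 25.5 + 0.125·555.68 = 94.96.
Government outlay = subsidy × quantity = 42 × 555.68 = 23338.56.

Government cost = $23338.56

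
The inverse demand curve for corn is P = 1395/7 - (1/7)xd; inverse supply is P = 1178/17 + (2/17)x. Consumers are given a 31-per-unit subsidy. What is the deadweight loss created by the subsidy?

Deadweight loss = 1844.5

Pre-subsidy: 1395/7 - (1/7)x = 1178/17 + (2/17)x gives x* = 499 and P* = 128.
With the rebate, buyers effectively pay Pb = Ps − 31, where Ps is the price sellers receive.
On the curves, Pb = 1395/7 - (1/7)x and Ps = 1178/17 + (2/17)x; the wedge Ps − Pb = 31 gives 1178/17 + (2/17)x − (1395/7 - (1/7)x) = 31, so x' = 618.
Then Pb = 1395/7 − (1/7)·618 = 111 and Ps = 1178/17 + (2/17)·618 = 142.
The subsidy expands output by 618 − 499 = 119 past the efficient level; on those units the gap between marginal cost and willingness to pay runs from 0 up to 31.
DWL = ½ × 31 × 119 = 1844.5.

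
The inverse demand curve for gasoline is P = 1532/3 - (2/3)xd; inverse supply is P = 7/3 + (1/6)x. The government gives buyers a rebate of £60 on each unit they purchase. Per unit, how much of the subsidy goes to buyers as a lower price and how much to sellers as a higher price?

Pre-subsidy: 1532/3 - (2/3)x = 7/3 + (1/6)x gives x* = 610 and P* = 104.
With the rebate, buyers effectively pay Pb = Ps − 60, where Ps is the price sellers receive.
On the curves, Pb = 1532/3 - (2/3)x and Ps = 7/3 + (1/6)x; the wedge Ps − Pb = 60 gives 7/3 + (1/6)x − (1532/3 - (2/3)x) = 60, so x' = 682.
Then Pb = 1532/3 − (2/3)·682 = 56 and Ps = 7/3 + (1/6)·682 = 116.
Buyers' price falls by P* − Pb = 104 − 56 = 48; sellers' price rises by Ps − P* = 116 − 104 = 12.

Buyers gain £48 per unit; sellers gain £12 per unit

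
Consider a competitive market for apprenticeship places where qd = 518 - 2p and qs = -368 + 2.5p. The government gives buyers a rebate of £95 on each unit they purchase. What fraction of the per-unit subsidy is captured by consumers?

Pre-subsidy: 518 - 2p = -368 + 2.5p gives p* = 1772/9, q* = 1118/9.
With the rebate, buyers effectively pay pb = ps − 95, where ps is the price sellers receive.
Demand in terms of ps becomes qd = 518 − 2(ps − 95) = 708 - 2ps. Setting this equal to supply: 708 - 2ps = -368 + 2.5ps, so ps = 2152/9.
Buyers pay pb = 2152/9 − 95 = 1297/9; q' = -368 + 2.5·(2152/9) = 2068/9.
Buyers' price falls by p* − pb = 1772/9 − 1297/9 = 475/9; sellers' price rises by ps − p* = 2152/9 − 1772/9 = 380/9.
So consumers capture (475/9)/95 = 5/9 of each unit of subsidy.

Consumer share = 5/9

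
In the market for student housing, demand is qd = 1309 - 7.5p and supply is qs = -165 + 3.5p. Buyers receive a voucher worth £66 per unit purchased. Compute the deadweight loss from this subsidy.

Deadweight loss = £5197.5

Pre-subsidy: 1309 - 7.5p = -165 + 3.5p gives p* = 134, q* = 304.
With the rebate, buyers effectively pay pb = ps − 66, where ps is the price sellers receive.
Demand in terms of ps becomes qd = 1309 − 7.5(ps − 66) = 1804 - 7.5ps. Setting this equal to supply: 1804 - 7.5ps = -165 + 3.5ps, so ps = 179.
Buyers pay pb = 179 − 66 = 113; q' = -165 + 3.5·179 = 461.5.
The subsidy expands output by 461.5 − 304 = 157.5 past the efficient level; on those units the gap between marginal cost and willingness to pay runs from 0 up to 66.
DWL = ½ × 66 × 157.5 = 5197.5.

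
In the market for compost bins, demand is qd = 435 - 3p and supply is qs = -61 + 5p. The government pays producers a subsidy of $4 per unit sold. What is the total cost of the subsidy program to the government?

Pre-subsidy: 435 - 3p = -61 + 5p gives p* = 62, q* = 249.
With the subsidy, sellers receive ps = pb + 4 for each unit, where pb is the price buyers pay.
Supply in terms of pb becomes qs = -61 + 5(pb + 4) = -41 + 5pb. Setting this equal to demand: 435 - 3pb = -41 + 5pb, so pb = 59.5.
Sellers receive ps = 59.5 + 4 = 63.5; q' = 435 − 3·59.5 = 256.5.
Government outlay = subsidy × quantity = 4 × 256.5 = 1026.

Government cost = $1026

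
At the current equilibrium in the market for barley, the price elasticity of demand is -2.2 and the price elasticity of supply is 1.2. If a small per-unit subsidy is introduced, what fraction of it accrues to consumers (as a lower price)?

Consumer share = 6/17

For a small subsidy around the equilibrium, the benefit split depends on the relative slopes, which at a point are proportional to the elasticities.
Buyer share = εs/(εs + |εd|) = 1.2/(1.2 + 2.2) = 6/17; seller share = |εd|/(εs + |εd|) = 11/17.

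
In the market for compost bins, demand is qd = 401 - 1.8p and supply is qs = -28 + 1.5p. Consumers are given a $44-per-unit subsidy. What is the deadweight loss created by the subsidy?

Deadweight loss = $792

Pre-subsidy: 401 - 1.8p = -28 + 1.5p gives p* = 130, q* = 167.
With the rebate, buyers effectively pay pb = ps − 44, where ps is the price sellers receive.
Demand in terms of ps becomes qd = 401 − 1.8(ps − 44) = 480.2 - 1.8ps. Setting this equal to supply: 480.2 - 1.8ps = -28 + 1.5ps, so ps = 154.
Buyers pay pb = 154 − 44 = 110; q' = -28 + 1.5·154 = 203.
The subsidy expands output by 203 − 167 = 36 past the efficient level; on those units the gap between marginal cost and willingness to pay runs from 0 up to 44.
DWL = ½ × 44 × 36 = 792.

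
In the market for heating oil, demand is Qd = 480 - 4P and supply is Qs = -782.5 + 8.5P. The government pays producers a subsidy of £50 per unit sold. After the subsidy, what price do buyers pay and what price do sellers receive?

Pre-subsidy: 480 - 4P = -782.5 + 8.5P gives P* = 101, Q* = 76.
With the subsidy, sellers receive Ps = Pb + 50 for each unit, where Pb is the price buyers pay.
Supply in terms of Pb becomes Qs = -782.5 + 8.5(Pb + 50) = -357.5 + 8.5Pb. Setting this equal to demand: 480 - 4Pb = -357.5 + 8.5Pb, so Pb = 67.
Sellers receive Ps = 67 + 50 = 117; Q' = 480 − 4·67 = 212.

Buyers pay £67; sellers receive £117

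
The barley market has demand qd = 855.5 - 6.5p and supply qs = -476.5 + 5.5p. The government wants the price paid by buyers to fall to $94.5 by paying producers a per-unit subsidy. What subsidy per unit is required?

At a buyer price of 94.5, quantity demanded is 855.5 − 6.5·94.5 = 241.25.
Sellers supply 241.25 only when they receive ps with -476.5 + 5.5·ps = 241.25, i.e. ps = 130.5.
s = ps − pb = 130.5 − 94.5 = 36.

Required subsidy s = $36 per unit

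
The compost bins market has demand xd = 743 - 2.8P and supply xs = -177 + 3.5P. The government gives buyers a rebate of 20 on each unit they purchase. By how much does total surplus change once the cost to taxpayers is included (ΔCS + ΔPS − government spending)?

Pre-subsidy: 743 - 2.8P = -177 + 3.5P gives P* = 9200/63, x* = 3007/9.
With the rebate, buyers effectively pay Pb = Ps − 20, where Ps is the price sellers receive.
Demand in terms of Ps becomes xd = 743 − 2.8(Ps − 20) = 799 - 2.8Ps. Setting this equal to supply: 799 - 2.8Ps = -177 + 3.5Ps, so Ps = 9760/63.
Buyers pay Pb = 9760/63 − 20 = 8500/63; x' = -177 + 3.5·(9760/63) = 3287/9.
ΔCS = ½(3007/9 + 3287/9)(9200/63 − 8500/63) = 104900/27; ΔPS = ½(3007/9 + 3287/9)(9760/63 − 9200/63) = 83920/27.
Government spending = 20 × 3287/9 = 65740/9.
Net change = 104900/27 + 83920/27 − 65740/9 = -2800/9. The loss equals the DWL triangle ½·20·280/9.

Net change in total surplus = -2800/9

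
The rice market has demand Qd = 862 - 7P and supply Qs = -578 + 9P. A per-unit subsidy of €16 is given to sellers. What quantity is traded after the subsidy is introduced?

Q' = 295

Pre-subsidy: 862 - 7P = -578 + 9P gives P* = 90, Q* = 232.
With the subsidy, sellers receive Ps = Pb + 16 for each unit, where Pb is the price buyers pay.
Supply in terms of Pb becomes Qs = -578 + 9(Pb + 16) = -434 + 9Pb. Setting this equal to demand: 862 - 7Pb = -434 + 9Pb, so Pb = 81.
Sellers receive Ps = 81 + 16 = 97; Q' = 862 − 7·81 = 295.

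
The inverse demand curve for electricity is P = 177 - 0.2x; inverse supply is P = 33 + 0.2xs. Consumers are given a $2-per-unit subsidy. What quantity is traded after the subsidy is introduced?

x' = 365

Pre-subsidy: 177 - 0.2x = 33 + 0.2x gives x* = 360 and P* = 105.
With the rebate, buyers effectively pay Pb = Ps − 2, where Ps is the price sellers receive.
On the curves, Pb = 177 - 0.2x and Ps = 33 + 0.2x; the wedge Ps − Pb = 2 gives 33 + 0.2x − (177 - 0.2x) = 2, so x' = 365.
Then Pb = 177 − 0.2·365 = 104 and Ps = 33 + 0.2·365 = 106.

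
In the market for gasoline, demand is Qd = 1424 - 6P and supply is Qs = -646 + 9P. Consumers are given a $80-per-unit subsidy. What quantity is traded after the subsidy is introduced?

Q' = 884

Pre-subsidy: 1424 - 6P = -646 + 9P gives P* = 138, Q* = 596.
With the rebate, buyers effectively pay Pb = Ps − 80, where Ps is the price sellers receive.
Demand in terms of Ps becomes Qd = 1424 − 6(Ps − 80) = 1904 - 6Ps. Setting this equal to supply: 1904 - 6Ps = -646 + 9Ps, so Ps = 170.
Buyers pay Pb = 170 − 80 = 90; Q' = -646 + 9·170 = 884.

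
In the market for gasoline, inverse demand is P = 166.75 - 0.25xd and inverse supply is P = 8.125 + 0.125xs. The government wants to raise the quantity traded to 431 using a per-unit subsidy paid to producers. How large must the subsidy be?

Required subsidy s = 3 per unit

At x = 431, from the demand curve buyers pay Pb = 166.75 − 0.25·431 = 59; from the supply curve sellers need Ps = 8.125 + 0.125·431 = 62.
The subsidy must fill the gap: s = Ps − Pb = 62 − 59 = 3.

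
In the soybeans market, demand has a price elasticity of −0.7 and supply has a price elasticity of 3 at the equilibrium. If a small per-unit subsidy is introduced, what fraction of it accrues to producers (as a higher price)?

For a small subsidy around the equilibrium, the benefit split depends on the relative slopes, which at a point are proportional to the elasticities.
Buyer share = εs/(εs + |εd|) = 3/(3 + 0.7) = 30/37; seller share = |εd|/(εs + |εd|) = 7/37.
So producers capture 7/37 of the subsidy.

Producer share = 7/37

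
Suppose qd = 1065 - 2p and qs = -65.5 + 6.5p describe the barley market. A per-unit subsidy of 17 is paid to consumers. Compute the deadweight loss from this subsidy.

Pre-subsidy: 1065 - 2p = -65.5 + 6.5p gives p* = 133, q* = 799.
With the rebate, buyers effectively pay pb = ps − 17, where ps is the price sellers receive.
Demand in terms of ps becomes qd = 1065 − 2(ps − 17) = 1099 - 2ps. Setting this equal to supply: 1099 - 2ps = -65.5 + 6.5ps, so ps = 137.
Buyers pay pb = 137 − 17 = 120; q' = -65.5 + 6.5·137 = 825.
The subsidy expands output by 825 − 799 = 26 past the efficient level; on those units the gap between marginal cost and willingness to pay runs from 0 up to 17.
DWL = ½ × 17 × 26 = 221.

Deadweight loss = 221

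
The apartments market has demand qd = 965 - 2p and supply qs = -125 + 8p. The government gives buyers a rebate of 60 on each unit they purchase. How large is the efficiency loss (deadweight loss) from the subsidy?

Deadweight loss = 2880

Pre-subsidy: 965 - 2p = -125 + 8p gives p* = 109, q* = 747.
With the rebate, buyers effectively pay pb = ps − 60, where ps is the price sellers receive.
Demand in terms of ps becomes qd = 965 − 2(ps − 60) = 1085 - 2ps. Setting this equal to supply: 1085 - 2ps = -125 + 8ps, so ps = 121.
Buyers pay pb = 121 − 60 = 61; q' = -125 + 8·121 = 843.
The subsidy expands output by 843 − 747 = 96 past the efficient level; on those units the gap between marginal cost and willingness to pay runs from 0 up to 60.
DWL = ½ × 60 × 96 = 2880.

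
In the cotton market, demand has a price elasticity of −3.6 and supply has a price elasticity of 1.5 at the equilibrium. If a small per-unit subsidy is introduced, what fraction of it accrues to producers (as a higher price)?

Producer share = 12/17

For a small subsidy around the equilibrium, the benefit split depends on the relative slopes, which at a point are proportional to the elasticities.
Buyer share = εs/(εs + |εd|) = 1.5/(1.5 + 3.6) = 5/17; seller share = |εd|/(εs + |εd|) = 12/17.
So producers capture 12/17 of the subsidy.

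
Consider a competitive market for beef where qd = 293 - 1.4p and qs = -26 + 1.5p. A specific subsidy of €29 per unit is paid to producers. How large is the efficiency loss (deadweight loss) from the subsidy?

Deadweight loss = €304.5

Pre-subsidy: 293 - 1.4p = -26 + 1.5p gives p* = 110, q* = 139.
With the subsidy, sellers receive ps = pb + 29 for each unit, where pb is the price buyers pay.
Supply in terms of pb becomes qs = -26 + 1.5(pb + 29) = 17.5 + 1.5pb. Setting this equal to demand: 293 - 1.4pb = 17.5 + 1.5pb, so pb = 95.
Sellers receive ps = 95 + 29 = 124; q' = 293 − 1.4·95 = 160.
The subsidy expands output by 160 − 139 = 21 past the efficient level; on those units the gap between marginal cost and willingness to pay runs from 0 up to 29.
DWL = ½ × 29 × 21 = 304.5.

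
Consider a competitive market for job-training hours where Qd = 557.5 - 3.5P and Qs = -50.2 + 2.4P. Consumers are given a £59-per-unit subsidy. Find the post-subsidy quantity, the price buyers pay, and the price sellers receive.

Pre-subsidy: 557.5 - 3.5P = -50.2 + 2.4P gives P* = 103, Q* = 197.
With the rebate, buyers effectively pay Pb = Ps − 59, where Ps is the price sellers receive.
Demand in terms of Ps becomes Qd = 557.5 − 3.5(Ps − 59) = 764 - 3.5Ps. Setting this equal to supply: 764 - 3.5Ps = -50.2 + 2.4Ps, so Ps = 138.
Buyers pay Pb = 138 − 59 = 79; Q' = -50.2 + 2.4·138 = 281.

Q' = 281; buyers pay £79; sellers receive £138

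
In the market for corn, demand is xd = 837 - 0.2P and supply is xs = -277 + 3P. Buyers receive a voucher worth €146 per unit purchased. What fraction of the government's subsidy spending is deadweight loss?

DWL / government spending = 219/12716

Pre-subsidy: 837 - 0.2P = -277 + 3P gives P* = 348.125, x* = 767.375.
With the rebate, buyers effectively pay Pb = Ps − 146, where Ps is the price sellers receive.
Demand in terms of Ps becomes xd = 837 − 0.2(Ps − 146) = 866.2 - 0.2Ps. Setting this equal to supply: 866.2 - 0.2Ps = -277 + 3Ps, so Ps = 357.25.
Buyers pay Pb = 357.25 − 146 = 211.25; x' = -277 + 3·357.25 = 794.75.
ΔCS = ½(767.375 + 794.75)(348.125 − 211.25) = 106907.9296875; ΔPS = ½(767.375 + 794.75)(357.25 − 348.125) = 7127.1953125.
Government spending = 146 × 794.75 = 116033.5.
DWL = ½ × 146 × (794.75 − 767.375) = 1998.375; fraction = 1998.375 / 116033.5 = 219/12716.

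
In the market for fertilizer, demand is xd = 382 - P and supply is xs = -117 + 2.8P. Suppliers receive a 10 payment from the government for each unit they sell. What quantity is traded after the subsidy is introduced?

Pre-subsidy: 382 - P = -117 + 2.8P gives P* = 2495/19, x* = 4763/19.
With the subsidy, sellers receive Ps = Pb + 10 for each unit, where Pb is the price buyers pay.
Supply in terms of Pb becomes xs = -117 + 2.8(Pb + 10) = -89 + 2.8Pb. Setting this equal to demand: 382 - Pb = -89 + 2.8Pb, so Pb = 2355/19.
Sellers receive Ps = 2355/19 + 10 = 2545/19; x' = 382 − 1·(2355/19) = 4903/19.

x' = 4903/19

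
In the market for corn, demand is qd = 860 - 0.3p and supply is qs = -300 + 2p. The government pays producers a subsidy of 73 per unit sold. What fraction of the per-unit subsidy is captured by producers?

Pre-subsidy: 860 - 0.3p = -300 + 2p gives p* = 11600/23, q* = 16300/23.
With the subsidy, sellers receive ps = pb + 73 for each unit, where pb is the price buyers pay.
Supply in terms of pb becomes qs = -300 + 2(pb + 73) = -154 + 2pb. Setting this equal to demand: 860 - 0.3pb = -154 + 2pb, so pb = 10140/23.
Sellers receive ps = 10140/23 + 73 = 11819/23; q' = 860 − 0.3·(10140/23) = 16738/23.
Buyers' price falls by p* − pb = 11600/23 − 10140/23 = 1460/23; sellers' price rises by ps − p* = 11819/23 − 11600/23 = 219/23.
So producers capture (219/23)/73 = 3/23 of each unit of subsidy.

Producer share = 3/23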